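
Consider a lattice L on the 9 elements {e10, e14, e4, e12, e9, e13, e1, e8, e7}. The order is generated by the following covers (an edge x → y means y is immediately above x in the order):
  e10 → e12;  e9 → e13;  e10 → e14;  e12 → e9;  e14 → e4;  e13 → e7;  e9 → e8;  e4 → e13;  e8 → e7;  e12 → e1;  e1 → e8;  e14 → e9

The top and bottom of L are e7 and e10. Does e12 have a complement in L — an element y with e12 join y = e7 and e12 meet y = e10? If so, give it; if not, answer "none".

none

For every candidate y, either e12 ∨ y ≠ e7 or e12 ∧ y ≠ e10; no complement exists.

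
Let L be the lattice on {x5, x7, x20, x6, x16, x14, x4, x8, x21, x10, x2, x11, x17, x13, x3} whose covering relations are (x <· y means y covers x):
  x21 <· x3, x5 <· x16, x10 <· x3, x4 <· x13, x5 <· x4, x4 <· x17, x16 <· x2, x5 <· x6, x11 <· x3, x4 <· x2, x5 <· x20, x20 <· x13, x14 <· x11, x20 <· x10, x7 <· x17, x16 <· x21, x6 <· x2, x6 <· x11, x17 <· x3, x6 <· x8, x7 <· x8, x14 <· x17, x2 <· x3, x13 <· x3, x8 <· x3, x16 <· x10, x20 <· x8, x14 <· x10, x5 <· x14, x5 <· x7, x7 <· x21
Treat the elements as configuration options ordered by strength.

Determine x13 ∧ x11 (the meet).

x5

Common lower bounds of {x13, x11}: x5.
The greatest among these is x5.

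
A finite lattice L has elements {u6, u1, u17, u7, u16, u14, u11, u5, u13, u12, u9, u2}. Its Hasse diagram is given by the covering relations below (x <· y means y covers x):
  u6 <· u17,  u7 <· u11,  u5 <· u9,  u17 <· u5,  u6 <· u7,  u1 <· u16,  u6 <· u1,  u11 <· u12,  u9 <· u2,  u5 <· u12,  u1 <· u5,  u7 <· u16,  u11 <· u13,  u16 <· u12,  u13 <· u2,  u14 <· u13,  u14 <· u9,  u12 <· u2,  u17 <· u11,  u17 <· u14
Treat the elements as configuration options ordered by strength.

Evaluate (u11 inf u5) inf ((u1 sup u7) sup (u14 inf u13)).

u17

u11 ∧ u5 = u17
u1 ∨ u7 = u16
u14 ∧ u13 = u14
u16 ∨ u14 = u2
u17 ∧ u2 = u17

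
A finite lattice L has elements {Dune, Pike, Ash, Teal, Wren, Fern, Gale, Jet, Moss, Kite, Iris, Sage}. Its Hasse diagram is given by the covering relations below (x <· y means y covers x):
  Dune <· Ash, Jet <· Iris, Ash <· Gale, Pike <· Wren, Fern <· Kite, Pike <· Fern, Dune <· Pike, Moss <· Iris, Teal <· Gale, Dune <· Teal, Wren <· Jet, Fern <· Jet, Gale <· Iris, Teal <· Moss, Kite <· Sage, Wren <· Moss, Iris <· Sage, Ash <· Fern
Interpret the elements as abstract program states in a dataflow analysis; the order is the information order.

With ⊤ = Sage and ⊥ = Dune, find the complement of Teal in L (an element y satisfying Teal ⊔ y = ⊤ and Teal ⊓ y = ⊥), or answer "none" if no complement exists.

Kite

Need y with Teal ∨ y = Sage and Teal ∧ y = Dune.
Checking each element gives: Kite.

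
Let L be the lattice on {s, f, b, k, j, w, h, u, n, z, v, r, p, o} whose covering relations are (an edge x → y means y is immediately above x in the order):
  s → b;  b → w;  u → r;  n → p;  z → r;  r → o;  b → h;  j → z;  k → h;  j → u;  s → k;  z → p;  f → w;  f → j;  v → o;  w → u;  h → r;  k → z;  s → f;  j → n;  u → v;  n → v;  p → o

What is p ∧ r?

z

Common lower bounds of {p, r}: f, j, k, s, z.
The greatest among these is z.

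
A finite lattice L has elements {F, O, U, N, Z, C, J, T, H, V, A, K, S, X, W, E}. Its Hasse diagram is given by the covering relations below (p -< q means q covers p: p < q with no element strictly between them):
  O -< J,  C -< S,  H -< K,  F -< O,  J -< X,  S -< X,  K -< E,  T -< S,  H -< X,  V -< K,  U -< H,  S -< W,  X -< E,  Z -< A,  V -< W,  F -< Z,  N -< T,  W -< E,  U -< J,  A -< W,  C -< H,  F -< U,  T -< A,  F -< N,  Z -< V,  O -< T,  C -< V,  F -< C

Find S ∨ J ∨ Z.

E

Common upper bounds of {S, J, Z}: E.
The least among these is E.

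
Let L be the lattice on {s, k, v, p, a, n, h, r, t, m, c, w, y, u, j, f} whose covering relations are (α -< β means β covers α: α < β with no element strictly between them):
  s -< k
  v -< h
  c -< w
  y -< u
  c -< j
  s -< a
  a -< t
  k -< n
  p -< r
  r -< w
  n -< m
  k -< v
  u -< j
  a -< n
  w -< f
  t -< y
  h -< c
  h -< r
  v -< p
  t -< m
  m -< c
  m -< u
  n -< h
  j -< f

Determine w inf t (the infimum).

t

Common lower bounds of {w, t}: a, s, t.
The greatest among these is t.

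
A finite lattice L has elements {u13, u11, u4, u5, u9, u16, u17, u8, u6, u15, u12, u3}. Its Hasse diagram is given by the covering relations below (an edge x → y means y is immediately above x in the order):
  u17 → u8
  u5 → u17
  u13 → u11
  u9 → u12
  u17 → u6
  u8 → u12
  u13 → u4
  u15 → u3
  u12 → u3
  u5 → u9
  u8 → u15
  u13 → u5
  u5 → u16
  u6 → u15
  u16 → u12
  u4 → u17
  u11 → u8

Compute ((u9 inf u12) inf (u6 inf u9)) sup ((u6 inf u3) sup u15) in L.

u9 ∧ u12 = u9
u6 ∧ u9 = u5
u9 ∧ u5 = u5
u6 ∧ u3 = u6
u6 ∨ u15 = u15
u5 ∨ u15 = u15

u15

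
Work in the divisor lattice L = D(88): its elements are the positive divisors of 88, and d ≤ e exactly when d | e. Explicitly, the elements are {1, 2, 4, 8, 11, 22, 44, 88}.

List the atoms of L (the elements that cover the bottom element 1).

The atoms are exactly the elements that cover 1: 11, 2.

11, 2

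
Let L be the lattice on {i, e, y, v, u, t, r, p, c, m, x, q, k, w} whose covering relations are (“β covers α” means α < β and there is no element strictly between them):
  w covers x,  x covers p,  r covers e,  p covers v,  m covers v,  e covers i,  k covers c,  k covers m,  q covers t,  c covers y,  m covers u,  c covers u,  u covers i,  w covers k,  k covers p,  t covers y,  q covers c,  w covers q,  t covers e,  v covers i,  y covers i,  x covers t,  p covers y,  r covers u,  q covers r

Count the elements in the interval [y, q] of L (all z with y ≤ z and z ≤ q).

4

The interval [y, q] = {c, q, t, y}, which has 4 elements.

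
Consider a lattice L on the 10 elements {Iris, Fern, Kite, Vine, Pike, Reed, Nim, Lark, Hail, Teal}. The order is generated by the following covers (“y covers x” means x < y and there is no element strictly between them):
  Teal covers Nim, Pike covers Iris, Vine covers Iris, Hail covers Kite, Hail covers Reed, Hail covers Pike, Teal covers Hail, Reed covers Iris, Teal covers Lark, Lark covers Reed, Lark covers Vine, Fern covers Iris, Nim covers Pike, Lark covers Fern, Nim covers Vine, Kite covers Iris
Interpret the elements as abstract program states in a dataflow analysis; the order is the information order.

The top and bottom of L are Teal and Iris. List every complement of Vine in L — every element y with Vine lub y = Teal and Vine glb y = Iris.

Hail, Kite

Need y with Vine ∨ y = Teal and Vine ∧ y = Iris.
Checking each element gives: Hail, Kite.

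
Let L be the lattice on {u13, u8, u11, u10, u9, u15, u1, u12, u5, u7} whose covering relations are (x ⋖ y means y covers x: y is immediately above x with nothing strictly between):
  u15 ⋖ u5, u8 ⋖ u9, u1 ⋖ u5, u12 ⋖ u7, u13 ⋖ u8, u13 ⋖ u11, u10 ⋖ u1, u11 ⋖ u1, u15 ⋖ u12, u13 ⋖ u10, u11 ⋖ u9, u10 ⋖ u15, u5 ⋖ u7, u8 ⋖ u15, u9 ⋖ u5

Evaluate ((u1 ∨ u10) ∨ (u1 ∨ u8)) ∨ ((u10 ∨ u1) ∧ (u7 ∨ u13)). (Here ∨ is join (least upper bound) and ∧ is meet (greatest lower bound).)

u5

u1 ∨ u10 = u1
u1 ∨ u8 = u5
u1 ∨ u5 = u5
u10 ∨ u1 = u1
u7 ∨ u13 = u7
u1 ∧ u7 = u1
u5 ∨ u1 = u5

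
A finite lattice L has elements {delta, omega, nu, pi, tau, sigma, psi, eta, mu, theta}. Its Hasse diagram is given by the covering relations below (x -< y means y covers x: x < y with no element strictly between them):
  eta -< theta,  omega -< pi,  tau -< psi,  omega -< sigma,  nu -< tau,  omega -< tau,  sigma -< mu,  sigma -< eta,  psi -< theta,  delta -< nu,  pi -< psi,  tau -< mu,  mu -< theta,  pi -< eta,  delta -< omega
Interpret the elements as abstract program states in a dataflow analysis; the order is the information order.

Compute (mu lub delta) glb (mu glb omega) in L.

omega

mu ∨ delta = mu
mu ∧ omega = omega
mu ∧ omega = omega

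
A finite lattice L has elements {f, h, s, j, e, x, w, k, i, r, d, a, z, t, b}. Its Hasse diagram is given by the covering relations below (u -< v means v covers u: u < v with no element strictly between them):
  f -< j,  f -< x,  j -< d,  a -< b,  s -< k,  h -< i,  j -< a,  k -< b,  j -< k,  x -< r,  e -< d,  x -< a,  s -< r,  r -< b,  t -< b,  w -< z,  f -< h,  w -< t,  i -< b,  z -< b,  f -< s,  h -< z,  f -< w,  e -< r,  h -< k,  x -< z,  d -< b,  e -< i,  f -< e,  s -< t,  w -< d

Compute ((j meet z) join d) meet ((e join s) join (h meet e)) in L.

j ∧ z = f
f ∨ d = d
e ∨ s = r
h ∧ e = f
r ∨ f = r
d ∧ r = e

e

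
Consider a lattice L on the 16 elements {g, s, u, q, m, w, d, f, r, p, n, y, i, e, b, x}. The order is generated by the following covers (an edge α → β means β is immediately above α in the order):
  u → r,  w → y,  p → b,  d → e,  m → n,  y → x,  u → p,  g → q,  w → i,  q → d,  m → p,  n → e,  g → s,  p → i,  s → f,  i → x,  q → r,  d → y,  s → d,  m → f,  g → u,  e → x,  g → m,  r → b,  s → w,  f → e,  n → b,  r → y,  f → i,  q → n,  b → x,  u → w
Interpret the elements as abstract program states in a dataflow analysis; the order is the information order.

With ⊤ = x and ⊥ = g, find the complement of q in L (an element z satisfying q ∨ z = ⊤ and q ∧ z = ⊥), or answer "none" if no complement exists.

i

Need z with q ∨ z = x and q ∧ z = g.
Checking each element gives: i.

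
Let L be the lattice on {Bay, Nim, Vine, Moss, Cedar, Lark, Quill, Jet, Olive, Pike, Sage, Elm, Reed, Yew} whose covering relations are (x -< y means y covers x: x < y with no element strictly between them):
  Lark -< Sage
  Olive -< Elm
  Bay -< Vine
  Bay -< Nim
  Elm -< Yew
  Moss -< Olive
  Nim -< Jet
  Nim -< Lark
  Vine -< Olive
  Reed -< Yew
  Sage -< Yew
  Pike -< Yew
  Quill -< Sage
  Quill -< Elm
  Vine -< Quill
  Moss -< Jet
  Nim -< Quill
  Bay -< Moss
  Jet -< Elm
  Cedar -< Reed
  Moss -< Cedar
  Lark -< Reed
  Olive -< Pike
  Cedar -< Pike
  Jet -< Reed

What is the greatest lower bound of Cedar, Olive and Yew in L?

Moss

Common lower bounds of {Cedar, Olive, Yew}: Bay, Moss.
The greatest among these is Moss.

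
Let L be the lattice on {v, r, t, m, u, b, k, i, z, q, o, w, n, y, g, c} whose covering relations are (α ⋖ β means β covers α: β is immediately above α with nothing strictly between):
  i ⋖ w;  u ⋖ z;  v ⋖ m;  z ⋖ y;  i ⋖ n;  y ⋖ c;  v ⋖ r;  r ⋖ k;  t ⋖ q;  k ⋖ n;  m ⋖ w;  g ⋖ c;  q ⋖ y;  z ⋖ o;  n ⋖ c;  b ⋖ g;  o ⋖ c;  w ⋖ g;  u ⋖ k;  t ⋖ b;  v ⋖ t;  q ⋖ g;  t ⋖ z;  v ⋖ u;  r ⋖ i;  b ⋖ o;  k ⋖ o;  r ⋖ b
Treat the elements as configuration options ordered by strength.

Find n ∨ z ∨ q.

Common upper bounds of {n, z, q}: c.
The least among these is c.

c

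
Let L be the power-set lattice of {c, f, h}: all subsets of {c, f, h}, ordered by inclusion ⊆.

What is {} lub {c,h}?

Under ⊆, join is union: {} ∪ {c,h} = {c,h}.

{c,h}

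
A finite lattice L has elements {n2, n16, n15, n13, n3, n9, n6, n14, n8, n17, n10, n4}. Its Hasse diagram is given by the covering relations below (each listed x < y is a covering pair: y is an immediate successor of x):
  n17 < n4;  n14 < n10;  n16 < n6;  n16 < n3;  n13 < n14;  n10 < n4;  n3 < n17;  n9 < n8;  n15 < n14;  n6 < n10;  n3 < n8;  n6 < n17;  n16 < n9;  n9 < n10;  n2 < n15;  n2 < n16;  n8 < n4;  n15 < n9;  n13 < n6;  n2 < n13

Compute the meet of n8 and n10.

n9

Common lower bounds of {n8, n10}: n15, n16, n2, n9.
The greatest among these is n9.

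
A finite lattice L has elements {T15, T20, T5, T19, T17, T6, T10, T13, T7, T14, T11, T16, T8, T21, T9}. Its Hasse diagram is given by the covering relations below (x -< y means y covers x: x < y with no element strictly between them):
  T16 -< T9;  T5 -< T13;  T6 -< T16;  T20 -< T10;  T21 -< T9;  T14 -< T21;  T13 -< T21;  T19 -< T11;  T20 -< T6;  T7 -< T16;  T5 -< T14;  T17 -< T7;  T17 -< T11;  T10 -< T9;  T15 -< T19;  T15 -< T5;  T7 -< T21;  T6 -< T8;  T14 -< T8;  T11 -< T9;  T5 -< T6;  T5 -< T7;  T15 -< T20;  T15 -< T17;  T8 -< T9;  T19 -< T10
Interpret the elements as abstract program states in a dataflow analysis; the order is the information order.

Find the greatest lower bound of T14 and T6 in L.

Common lower bounds of {T14, T6}: T15, T5.
The greatest among these is T5.

T5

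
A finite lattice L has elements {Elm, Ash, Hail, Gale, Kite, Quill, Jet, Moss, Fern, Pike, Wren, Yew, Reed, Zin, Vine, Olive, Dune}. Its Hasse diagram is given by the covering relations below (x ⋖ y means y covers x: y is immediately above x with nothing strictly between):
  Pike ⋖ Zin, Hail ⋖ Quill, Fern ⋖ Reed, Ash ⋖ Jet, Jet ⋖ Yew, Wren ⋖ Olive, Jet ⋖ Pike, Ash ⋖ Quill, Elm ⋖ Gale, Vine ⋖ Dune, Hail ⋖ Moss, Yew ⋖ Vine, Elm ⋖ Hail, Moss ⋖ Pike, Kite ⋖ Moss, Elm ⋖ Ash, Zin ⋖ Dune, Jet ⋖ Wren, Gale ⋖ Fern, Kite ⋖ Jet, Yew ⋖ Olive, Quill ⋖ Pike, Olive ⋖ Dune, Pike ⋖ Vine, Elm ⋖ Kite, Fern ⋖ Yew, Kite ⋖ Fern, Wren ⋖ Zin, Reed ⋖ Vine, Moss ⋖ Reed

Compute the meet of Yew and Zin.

Jet

Common lower bounds of {Yew, Zin}: Ash, Elm, Jet, Kite.
The greatest among these is Jet.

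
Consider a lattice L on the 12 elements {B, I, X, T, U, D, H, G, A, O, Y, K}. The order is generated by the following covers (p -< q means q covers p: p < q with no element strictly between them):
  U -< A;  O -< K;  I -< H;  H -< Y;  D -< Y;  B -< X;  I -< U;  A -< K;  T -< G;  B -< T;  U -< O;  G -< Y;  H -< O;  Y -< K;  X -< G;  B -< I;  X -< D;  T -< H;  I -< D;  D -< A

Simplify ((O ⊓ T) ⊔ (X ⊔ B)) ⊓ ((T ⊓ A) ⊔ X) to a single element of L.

O ∧ T = T
X ∨ B = X
T ∨ X = G
T ∧ A = B
B ∨ X = X
G ∧ X = X

X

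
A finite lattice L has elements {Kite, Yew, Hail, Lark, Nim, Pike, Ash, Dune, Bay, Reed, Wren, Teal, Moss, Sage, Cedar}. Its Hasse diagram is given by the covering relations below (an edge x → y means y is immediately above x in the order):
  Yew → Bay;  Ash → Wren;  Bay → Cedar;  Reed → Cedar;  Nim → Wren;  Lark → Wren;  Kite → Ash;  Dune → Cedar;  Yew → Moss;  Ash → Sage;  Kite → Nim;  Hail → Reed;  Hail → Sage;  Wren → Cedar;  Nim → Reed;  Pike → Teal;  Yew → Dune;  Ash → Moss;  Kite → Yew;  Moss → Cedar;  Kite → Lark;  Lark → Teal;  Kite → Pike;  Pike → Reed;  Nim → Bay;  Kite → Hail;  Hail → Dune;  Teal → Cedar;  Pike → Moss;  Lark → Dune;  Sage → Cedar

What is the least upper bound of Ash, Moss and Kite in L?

Common upper bounds of {Ash, Moss, Kite}: Cedar, Moss.
The least among these is Moss.

Moss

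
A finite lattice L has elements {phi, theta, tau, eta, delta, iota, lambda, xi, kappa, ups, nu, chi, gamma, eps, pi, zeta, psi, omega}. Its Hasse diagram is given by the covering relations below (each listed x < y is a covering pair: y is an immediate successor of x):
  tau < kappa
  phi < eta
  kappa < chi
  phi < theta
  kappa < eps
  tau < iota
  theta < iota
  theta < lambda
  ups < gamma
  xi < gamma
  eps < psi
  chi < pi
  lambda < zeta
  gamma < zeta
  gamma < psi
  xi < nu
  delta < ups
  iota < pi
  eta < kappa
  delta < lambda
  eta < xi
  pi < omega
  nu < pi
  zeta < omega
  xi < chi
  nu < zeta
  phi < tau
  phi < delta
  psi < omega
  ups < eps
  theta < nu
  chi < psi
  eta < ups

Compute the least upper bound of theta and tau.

Common upper bounds of {theta, tau}: iota, omega, pi.
The least among these is iota.

iota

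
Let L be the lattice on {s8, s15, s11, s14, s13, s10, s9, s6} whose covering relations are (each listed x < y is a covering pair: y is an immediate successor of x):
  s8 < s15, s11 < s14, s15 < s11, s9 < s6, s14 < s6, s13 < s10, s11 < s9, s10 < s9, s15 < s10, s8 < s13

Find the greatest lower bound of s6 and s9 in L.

s9

Common lower bounds of {s6, s9}: s10, s11, s13, s15, s8, s9.
The greatest among these is s9.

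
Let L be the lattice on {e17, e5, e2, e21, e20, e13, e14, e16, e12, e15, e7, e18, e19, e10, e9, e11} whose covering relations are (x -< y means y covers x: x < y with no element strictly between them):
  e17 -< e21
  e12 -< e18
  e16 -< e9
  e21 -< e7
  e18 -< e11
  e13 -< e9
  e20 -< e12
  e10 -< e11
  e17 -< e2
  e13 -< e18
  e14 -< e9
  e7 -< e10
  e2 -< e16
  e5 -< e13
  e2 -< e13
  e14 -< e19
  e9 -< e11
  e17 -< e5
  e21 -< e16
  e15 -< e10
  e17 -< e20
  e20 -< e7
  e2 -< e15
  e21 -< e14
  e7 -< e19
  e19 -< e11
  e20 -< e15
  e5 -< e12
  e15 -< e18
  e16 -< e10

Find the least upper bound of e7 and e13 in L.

e11

Common upper bounds of {e7, e13}: e11.
The least among these is e11.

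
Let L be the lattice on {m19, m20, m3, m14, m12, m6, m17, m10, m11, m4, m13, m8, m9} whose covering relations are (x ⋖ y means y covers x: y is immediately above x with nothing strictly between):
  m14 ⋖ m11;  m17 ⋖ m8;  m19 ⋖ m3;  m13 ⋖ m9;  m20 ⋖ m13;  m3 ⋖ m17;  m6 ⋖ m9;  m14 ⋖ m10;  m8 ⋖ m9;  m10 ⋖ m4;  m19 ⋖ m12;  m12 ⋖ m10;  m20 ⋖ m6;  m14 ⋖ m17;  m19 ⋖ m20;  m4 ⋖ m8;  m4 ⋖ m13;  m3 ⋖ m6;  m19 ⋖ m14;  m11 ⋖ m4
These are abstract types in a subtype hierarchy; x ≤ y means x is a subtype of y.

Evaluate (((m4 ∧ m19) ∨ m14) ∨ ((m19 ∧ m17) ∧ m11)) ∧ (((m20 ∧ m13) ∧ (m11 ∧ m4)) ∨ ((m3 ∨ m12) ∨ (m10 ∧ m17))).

m4 ∧ m19 = m19
m19 ∨ m14 = m14
m19 ∧ m17 = m19
m19 ∧ m11 = m19
m14 ∨ m19 = m14
m20 ∧ m13 = m20
m11 ∧ m4 = m11
m20 ∧ m11 = m19
m3 ∨ m12 = m8
m10 ∧ m17 = m14
m8 ∨ m14 = m8
m19 ∨ m8 = m8
m14 ∧ m8 = m14

m14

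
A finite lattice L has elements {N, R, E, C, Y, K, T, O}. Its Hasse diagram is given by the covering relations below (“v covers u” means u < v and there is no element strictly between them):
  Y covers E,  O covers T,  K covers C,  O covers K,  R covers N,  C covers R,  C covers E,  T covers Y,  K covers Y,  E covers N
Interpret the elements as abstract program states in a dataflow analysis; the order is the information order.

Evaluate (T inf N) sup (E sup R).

C

T ∧ N = N
E ∨ R = C
N ∨ C = C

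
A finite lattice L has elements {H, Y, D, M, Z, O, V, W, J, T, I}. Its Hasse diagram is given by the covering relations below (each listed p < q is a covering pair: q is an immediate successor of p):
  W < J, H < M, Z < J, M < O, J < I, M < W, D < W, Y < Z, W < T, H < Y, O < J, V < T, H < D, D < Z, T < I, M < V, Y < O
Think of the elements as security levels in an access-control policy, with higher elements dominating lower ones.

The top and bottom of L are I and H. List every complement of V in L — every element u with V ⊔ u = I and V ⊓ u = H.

Y, Z

Need u with V ∨ u = I and V ∧ u = H.
Checking each element gives: Y, Z.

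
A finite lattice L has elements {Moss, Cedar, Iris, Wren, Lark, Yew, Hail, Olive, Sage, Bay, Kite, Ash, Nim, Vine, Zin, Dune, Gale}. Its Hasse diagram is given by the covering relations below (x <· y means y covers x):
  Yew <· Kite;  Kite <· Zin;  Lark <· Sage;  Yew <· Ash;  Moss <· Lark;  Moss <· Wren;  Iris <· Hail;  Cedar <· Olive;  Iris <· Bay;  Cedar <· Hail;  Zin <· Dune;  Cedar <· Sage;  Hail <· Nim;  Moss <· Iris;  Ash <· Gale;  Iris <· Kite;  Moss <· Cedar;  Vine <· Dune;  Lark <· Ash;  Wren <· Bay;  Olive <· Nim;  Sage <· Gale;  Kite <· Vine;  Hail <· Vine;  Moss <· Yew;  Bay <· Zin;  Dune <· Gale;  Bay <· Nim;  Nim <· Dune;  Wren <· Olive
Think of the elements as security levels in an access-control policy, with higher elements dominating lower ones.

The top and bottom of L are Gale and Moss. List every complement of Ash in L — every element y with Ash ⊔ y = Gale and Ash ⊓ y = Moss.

Bay, Cedar, Hail, Iris, Nim, Olive, Wren

Need y with Ash ∨ y = Gale and Ash ∧ y = Moss.
Checking each element gives: Bay, Cedar, Hail, Iris, Nim, Olive, Wren.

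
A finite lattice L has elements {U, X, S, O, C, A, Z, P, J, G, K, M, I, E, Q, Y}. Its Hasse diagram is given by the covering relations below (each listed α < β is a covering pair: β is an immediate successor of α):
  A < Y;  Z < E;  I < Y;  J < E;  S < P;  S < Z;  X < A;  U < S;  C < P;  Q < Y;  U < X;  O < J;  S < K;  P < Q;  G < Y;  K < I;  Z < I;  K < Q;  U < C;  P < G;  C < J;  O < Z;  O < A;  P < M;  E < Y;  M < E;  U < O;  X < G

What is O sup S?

Z

Common upper bounds of {O, S}: E, I, Y, Z.
The least among these is Z.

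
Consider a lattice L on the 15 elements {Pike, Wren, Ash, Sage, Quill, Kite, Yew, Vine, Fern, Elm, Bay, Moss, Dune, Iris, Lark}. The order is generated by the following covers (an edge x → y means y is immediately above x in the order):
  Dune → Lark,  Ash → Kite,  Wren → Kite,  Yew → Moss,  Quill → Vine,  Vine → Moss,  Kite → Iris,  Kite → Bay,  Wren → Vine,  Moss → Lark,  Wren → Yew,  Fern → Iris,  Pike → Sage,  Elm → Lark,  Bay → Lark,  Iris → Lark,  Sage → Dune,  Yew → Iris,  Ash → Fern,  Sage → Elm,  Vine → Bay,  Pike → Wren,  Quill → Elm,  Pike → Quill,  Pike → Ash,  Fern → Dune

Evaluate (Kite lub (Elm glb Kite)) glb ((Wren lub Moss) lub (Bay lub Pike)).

Kite

Elm ∧ Kite = Pike
Kite ∨ Pike = Kite
Wren ∨ Moss = Moss
Bay ∨ Pike = Bay
Moss ∨ Bay = Lark
Kite ∧ Lark = Kite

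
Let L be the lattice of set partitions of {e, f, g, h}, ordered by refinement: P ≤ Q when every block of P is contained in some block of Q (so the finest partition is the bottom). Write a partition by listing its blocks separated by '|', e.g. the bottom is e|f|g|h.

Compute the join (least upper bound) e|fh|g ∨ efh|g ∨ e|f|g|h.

The join of e|fh|g, efh|g, e|f|g|h merges any blocks that overlap across the partitions, giving efh|g.

efh|g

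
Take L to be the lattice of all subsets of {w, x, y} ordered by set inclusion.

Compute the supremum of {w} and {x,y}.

{w,x,y}

Under ⊆, join is union: {w} ∪ {x,y} = {w,x,y}.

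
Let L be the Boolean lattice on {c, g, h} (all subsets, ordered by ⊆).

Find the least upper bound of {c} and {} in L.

{c}

Under ⊆, join is union: {c} ∪ {} = {c}.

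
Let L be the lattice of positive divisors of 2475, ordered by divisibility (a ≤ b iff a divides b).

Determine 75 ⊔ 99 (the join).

Common upper bounds of {75, 99}: 2475.
The least among these is 2475.

2475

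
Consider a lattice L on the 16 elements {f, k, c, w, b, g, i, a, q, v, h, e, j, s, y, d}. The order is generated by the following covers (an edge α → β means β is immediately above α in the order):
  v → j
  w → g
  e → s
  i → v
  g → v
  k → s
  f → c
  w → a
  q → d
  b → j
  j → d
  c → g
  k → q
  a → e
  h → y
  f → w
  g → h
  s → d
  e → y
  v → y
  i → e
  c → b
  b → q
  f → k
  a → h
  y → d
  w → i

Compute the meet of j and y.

v

Common lower bounds of {j, y}: c, f, g, i, v, w.
The greatest among these is v.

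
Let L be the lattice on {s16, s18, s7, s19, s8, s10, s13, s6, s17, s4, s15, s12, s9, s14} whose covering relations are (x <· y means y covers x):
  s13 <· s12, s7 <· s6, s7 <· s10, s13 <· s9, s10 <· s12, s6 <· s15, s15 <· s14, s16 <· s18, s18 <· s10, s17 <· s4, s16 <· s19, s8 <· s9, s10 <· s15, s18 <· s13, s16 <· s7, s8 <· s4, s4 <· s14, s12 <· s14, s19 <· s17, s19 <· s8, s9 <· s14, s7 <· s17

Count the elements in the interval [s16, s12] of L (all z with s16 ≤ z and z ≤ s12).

6

The interval [s16, s12] = {s10, s12, s13, s16, s18, s7}, which has 6 elements.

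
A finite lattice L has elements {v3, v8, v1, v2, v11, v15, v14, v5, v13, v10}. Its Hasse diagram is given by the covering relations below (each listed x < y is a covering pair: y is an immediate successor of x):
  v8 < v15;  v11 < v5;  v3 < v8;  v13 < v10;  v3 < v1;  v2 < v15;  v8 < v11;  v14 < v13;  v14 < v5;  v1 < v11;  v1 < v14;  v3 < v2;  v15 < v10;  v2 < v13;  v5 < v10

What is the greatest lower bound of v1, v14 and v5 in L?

Common lower bounds of {v1, v14, v5}: v1, v3.
The greatest among these is v1.

v1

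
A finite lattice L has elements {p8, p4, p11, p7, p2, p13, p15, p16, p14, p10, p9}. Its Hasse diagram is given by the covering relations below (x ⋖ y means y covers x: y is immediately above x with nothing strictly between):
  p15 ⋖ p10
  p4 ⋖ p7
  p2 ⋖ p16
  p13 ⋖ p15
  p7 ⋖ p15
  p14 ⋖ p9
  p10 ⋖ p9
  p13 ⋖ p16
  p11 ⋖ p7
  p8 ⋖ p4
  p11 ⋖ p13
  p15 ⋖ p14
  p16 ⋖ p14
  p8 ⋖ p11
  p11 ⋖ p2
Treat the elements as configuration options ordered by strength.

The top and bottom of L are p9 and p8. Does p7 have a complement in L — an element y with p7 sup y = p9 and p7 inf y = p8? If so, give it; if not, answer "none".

For every candidate y, either p7 ∨ y ≠ p9 or p7 ∧ y ≠ p8; no complement exists.

none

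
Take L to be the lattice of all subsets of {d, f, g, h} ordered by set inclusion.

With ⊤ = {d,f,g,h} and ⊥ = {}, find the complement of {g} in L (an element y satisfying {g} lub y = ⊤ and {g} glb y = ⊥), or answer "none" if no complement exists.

{d,f,h}

Need y with {g} ∨ y = {d,f,g,h} and {g} ∧ y = {}.
Checking each element gives: {d,f,h}.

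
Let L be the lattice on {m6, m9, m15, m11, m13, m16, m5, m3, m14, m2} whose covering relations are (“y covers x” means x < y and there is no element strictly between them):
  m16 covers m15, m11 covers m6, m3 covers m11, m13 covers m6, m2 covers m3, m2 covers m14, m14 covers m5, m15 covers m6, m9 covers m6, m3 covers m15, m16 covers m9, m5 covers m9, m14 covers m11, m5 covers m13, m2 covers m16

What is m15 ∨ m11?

Common upper bounds of {m15, m11}: m2, m3.
The least among these is m3.

m3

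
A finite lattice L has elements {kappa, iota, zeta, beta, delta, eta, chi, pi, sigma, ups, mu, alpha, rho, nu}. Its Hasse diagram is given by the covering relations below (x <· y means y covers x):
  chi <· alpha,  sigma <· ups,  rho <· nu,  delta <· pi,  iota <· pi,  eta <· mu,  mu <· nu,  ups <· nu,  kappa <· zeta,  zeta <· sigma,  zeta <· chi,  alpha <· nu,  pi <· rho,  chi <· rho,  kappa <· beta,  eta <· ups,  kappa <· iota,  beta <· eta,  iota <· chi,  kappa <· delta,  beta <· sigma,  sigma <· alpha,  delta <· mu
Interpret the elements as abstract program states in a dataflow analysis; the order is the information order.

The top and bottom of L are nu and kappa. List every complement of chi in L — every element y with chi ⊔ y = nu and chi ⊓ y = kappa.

Need y with chi ∨ y = nu and chi ∧ y = kappa.
Checking each element gives: eta, mu.

eta, mu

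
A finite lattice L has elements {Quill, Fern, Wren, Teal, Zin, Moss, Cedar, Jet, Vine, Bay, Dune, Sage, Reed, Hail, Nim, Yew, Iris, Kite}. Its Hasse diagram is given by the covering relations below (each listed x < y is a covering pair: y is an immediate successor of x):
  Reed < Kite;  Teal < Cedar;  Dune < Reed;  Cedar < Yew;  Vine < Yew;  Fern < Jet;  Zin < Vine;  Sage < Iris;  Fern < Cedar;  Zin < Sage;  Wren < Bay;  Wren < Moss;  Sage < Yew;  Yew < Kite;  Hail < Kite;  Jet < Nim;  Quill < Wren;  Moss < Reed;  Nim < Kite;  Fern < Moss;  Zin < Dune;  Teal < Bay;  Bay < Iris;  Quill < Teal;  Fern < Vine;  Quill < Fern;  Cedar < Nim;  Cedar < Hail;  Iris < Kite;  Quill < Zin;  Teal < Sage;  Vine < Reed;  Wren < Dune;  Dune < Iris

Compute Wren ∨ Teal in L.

Bay

Wren ∨ Teal = Bay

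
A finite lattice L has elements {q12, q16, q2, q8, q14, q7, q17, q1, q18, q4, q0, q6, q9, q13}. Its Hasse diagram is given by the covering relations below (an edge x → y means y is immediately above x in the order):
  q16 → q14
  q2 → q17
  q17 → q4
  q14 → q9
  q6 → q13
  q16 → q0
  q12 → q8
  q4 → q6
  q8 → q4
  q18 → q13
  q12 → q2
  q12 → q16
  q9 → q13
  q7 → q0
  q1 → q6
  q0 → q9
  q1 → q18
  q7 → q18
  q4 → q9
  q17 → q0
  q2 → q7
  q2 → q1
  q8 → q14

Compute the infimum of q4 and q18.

q2

Common lower bounds of {q4, q18}: q12, q2.
The greatest among these is q2.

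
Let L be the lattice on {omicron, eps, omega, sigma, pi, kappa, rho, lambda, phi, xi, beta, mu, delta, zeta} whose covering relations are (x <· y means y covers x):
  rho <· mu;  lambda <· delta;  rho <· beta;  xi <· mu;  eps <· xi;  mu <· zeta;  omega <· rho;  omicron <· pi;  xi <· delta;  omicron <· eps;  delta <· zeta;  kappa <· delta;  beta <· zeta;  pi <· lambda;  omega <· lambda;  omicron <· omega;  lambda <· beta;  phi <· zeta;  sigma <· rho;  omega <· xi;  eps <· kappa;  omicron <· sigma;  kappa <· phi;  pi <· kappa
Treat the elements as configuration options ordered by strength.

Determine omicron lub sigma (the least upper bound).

sigma

Common upper bounds of {omicron, sigma}: beta, mu, rho, sigma, zeta.
The least among these is sigma.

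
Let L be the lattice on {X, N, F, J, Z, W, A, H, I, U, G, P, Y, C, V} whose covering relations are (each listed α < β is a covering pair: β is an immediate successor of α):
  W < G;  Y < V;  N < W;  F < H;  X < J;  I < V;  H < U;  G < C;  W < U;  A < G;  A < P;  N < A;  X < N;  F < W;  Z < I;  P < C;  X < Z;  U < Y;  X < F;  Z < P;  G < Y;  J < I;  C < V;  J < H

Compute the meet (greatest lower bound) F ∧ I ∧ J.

Common lower bounds of {F, I, J}: X.
The greatest among these is X.

X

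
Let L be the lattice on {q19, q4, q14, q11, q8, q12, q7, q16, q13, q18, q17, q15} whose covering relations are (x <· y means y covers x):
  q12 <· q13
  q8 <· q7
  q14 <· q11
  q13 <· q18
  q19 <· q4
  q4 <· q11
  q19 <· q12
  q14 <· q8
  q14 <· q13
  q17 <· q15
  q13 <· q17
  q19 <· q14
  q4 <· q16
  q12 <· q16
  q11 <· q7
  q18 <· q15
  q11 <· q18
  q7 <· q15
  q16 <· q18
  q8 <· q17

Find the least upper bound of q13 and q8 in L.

q17

Common upper bounds of {q13, q8}: q15, q17.
The least among these is q17.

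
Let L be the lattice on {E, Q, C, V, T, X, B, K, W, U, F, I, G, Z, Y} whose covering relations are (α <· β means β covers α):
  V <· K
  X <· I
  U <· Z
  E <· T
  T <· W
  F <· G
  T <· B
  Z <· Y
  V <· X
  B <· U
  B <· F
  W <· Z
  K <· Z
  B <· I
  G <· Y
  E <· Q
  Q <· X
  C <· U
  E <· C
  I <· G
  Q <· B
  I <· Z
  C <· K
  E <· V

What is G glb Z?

Common lower bounds of {G, Z}: B, E, I, Q, T, V, X.
The greatest among these is I.

I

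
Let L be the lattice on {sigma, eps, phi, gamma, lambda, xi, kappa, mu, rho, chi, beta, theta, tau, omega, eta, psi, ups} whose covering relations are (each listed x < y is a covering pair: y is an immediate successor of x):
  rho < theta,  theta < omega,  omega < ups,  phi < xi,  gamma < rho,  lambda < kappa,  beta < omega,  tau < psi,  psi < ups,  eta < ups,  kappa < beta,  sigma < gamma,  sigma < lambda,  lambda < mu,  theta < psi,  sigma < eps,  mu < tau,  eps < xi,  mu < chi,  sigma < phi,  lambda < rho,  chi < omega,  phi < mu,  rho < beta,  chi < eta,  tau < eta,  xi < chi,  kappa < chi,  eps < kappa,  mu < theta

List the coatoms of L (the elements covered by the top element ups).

The coatoms are exactly the elements covered by ups: eta, omega, psi.

eta, omega, psi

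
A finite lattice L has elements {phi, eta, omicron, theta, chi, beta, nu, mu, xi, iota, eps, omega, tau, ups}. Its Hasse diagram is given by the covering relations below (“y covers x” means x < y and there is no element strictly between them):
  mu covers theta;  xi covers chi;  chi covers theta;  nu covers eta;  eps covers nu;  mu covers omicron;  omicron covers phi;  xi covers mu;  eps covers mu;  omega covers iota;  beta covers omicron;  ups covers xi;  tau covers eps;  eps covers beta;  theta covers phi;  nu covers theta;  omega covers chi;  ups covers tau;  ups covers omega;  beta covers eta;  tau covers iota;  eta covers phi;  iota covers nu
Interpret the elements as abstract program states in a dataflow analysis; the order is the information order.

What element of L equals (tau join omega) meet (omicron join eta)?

tau ∨ omega = ups
omicron ∨ eta = beta
ups ∧ beta = beta

beta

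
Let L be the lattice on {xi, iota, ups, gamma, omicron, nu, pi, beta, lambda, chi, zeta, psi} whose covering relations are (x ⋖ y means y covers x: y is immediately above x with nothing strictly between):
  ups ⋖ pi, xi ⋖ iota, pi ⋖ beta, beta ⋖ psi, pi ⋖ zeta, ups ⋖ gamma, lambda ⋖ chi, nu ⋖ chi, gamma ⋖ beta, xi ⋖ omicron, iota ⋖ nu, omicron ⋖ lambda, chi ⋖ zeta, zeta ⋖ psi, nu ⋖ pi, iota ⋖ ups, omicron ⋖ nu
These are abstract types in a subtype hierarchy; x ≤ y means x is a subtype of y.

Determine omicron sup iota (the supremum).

Common upper bounds of {omicron, iota}: beta, chi, nu, pi, psi, zeta.
The least among these is nu.

nu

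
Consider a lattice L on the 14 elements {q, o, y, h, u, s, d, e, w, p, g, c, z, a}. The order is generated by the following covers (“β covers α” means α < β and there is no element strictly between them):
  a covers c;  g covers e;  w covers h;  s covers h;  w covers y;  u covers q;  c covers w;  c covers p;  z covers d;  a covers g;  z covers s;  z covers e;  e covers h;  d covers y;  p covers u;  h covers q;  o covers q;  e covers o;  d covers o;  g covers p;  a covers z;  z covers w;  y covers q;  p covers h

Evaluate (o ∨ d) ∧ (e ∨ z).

d

o ∨ d = d
e ∨ z = z
d ∧ z = d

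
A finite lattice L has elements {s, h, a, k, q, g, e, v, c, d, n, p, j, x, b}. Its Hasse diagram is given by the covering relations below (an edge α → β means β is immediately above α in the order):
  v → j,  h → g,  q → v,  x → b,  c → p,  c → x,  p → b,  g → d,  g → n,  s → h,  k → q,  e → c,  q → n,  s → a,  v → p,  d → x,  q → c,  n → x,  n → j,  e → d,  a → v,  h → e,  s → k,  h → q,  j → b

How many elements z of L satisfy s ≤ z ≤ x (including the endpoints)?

The interval [s, x] = {c, d, e, g, h, k, n, q, s, x}, which has 10 elements.

10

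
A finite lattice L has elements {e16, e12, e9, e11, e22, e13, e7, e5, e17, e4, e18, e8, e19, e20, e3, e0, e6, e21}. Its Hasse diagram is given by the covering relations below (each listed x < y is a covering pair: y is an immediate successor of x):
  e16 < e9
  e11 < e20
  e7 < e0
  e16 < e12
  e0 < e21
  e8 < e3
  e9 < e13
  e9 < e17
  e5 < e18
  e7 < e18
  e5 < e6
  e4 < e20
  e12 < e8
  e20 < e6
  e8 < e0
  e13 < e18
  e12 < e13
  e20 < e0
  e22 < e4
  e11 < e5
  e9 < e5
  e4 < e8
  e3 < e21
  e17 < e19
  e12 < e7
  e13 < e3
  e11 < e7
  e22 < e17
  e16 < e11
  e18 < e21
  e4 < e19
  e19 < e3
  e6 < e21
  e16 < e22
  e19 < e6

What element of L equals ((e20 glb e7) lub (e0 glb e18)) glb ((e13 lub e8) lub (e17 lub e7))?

e7

e20 ∧ e7 = e11
e0 ∧ e18 = e7
e11 ∨ e7 = e7
e13 ∨ e8 = e3
e17 ∨ e7 = e21
e3 ∨ e21 = e21
e7 ∧ e21 = e7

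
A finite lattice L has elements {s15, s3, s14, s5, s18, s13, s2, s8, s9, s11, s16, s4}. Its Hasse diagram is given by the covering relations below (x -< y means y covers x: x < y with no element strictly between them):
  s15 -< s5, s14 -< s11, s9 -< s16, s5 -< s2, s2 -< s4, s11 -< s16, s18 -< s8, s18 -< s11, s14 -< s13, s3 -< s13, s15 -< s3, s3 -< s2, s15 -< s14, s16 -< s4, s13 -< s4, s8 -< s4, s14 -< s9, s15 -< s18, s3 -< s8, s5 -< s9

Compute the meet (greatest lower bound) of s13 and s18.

s15

Common lower bounds of {s13, s18}: s15.
The greatest among these is s15.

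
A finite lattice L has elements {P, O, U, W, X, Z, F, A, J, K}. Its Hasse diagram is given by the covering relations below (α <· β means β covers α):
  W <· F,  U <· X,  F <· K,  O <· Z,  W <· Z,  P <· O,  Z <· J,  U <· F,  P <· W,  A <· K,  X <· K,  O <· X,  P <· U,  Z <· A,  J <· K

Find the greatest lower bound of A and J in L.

Common lower bounds of {A, J}: O, P, W, Z.
The greatest among these is Z.

Z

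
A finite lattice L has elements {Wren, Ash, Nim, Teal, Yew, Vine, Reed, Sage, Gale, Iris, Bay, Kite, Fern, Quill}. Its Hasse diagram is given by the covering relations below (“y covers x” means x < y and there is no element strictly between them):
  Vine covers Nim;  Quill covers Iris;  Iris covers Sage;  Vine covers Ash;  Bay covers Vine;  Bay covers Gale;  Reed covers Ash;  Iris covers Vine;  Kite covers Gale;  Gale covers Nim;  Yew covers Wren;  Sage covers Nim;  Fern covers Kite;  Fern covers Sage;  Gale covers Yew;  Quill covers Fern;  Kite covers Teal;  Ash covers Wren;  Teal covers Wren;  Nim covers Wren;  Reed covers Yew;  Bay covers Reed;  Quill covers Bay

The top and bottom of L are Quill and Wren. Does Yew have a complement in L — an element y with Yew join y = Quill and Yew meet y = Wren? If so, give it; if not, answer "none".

Need y with Yew ∨ y = Quill and Yew ∧ y = Wren.
Checking each element gives: Iris.

Iris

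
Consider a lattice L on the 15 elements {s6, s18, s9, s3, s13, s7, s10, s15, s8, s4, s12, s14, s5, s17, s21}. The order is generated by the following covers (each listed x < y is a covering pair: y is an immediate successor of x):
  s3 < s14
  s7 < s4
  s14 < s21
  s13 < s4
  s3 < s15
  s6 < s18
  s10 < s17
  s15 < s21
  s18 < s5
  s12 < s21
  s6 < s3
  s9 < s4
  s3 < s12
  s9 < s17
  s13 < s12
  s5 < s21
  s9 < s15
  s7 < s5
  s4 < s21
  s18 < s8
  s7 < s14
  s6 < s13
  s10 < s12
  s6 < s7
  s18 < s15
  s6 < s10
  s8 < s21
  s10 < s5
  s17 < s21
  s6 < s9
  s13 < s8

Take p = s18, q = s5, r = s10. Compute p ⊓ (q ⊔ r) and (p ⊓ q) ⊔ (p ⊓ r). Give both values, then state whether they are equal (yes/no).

s18; s18; yes

q ⊔ r = s5, so p ⊓ (q ⊔ r) = s18 ⊓ s5 = s18.
p ⊓ q = s18 and p ⊓ r = s6, so (p ⊓ q) ⊔ (p ⊓ r) = s18 ⊔ s6 = s18.
Equal: yes.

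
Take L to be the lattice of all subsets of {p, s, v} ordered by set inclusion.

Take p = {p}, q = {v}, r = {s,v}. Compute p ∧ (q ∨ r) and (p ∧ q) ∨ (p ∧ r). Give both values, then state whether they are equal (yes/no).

q ∨ r = {s,v}, so p ∧ (q ∨ r) = {p} ∧ {s,v} = {}.
p ∧ q = {} and p ∧ r = {}, so (p ∧ q) ∨ (p ∧ r) = {} ∨ {} = {}.
Equal: yes.

{}; {}; yes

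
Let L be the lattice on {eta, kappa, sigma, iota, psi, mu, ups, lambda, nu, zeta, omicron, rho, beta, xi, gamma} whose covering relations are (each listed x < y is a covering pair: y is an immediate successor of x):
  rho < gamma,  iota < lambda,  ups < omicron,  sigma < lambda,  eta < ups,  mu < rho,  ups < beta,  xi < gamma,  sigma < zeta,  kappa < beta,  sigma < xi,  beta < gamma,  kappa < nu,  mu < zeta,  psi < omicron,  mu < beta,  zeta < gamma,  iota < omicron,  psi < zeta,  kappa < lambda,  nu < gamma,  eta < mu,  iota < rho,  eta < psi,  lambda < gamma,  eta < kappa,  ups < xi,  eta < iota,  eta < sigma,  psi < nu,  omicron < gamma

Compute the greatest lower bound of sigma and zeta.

Common lower bounds of {sigma, zeta}: eta, sigma.
The greatest among these is sigma.

sigma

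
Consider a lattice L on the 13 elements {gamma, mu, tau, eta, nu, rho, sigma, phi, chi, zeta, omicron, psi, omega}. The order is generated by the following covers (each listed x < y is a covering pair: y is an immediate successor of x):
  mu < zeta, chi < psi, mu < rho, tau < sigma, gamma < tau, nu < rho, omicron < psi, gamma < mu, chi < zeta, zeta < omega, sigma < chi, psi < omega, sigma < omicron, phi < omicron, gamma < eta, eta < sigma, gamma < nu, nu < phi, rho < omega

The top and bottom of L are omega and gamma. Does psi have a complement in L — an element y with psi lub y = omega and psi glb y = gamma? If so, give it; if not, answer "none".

mu

Need y with psi ∨ y = omega and psi ∧ y = gamma.
Checking each element gives: mu.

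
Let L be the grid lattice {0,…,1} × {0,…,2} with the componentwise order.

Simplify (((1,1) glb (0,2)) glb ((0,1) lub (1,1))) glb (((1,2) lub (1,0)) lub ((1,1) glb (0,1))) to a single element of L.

(1,1) ∧ (0,2) = (0,1)
(0,1) ∨ (1,1) = (1,1)
(0,1) ∧ (1,1) = (0,1)
(1,2) ∨ (1,0) = (1,2)
(1,1) ∧ (0,1) = (0,1)
(1,2) ∨ (0,1) = (1,2)
(0,1) ∧ (1,2) = (0,1)

(0,1)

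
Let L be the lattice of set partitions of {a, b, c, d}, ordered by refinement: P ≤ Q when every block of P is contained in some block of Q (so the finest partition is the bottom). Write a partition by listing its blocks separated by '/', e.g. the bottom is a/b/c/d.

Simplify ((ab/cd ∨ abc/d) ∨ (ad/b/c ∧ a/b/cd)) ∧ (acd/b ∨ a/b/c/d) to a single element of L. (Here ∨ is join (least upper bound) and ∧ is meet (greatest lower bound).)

acd/b

ab/cd ∨ abc/d = abcd
ad/b/c ∧ a/b/cd = a/b/c/d
abcd ∨ a/b/c/d = abcd
acd/b ∨ a/b/c/d = acd/b
abcd ∧ acd/b = acd/b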